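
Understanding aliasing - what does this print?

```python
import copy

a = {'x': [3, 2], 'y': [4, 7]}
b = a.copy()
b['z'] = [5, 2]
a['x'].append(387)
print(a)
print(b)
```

Key concept: shallow copy of dict with mutable values.
Step by step:
`a = {'x': [3, 2], 'y': [4, 7]}` → a = {'x': [3, 2], 'y': [4, 7]}
`b = a.copy()` → b = {'x': [3, 2], 'y': [4, 7]}
`b['z'] = [5, 2]` → b = {'x': [3, 2], 'y': [4, 7], 'z': [5, 2]}
`a['x'].append(387)` → a = {'x': [3, 2, 387], 'y': [4, 7]}; b = {'x': [3, 2, 387], 'y': [4, 7], 'z': [5, 2]}
`print(a)` → prints {'x': [3, 2, 387], 'y': [4, 7]}
`print(b)` → prints {'x': [3, 2, 387], 'y': [4, 7], 'z': [5, 2]}

Answer:
{'x': [3, 2, 387], 'y': [4, 7]}
{'x': [3, 2, 387], 'y': [4, 7], 'z': [5, 2]}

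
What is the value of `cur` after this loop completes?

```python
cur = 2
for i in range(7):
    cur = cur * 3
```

Multiply by 3, 7 times: 2 * 3^7 = 4374
`cur` takes the values: 2 → 6 → 18 → 54 → 162 → 486 → 1458 → 4374

Answer: 4374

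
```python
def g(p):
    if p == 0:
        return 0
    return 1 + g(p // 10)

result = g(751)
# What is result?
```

Count of digits of 751: 3

Answer: 3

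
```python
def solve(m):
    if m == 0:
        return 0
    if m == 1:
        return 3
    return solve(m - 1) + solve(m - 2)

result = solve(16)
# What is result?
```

Build up from base cases: solve(0)=0, solve(1)=3, solve(2)=3, solve(3)=6, solve(4)=9, solve(5)=15, solve(6)=24, ..., solve(16)=2961

Answer: 2961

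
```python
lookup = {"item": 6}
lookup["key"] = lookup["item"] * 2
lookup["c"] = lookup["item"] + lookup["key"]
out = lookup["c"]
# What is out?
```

Trace:
`lookup = {"item": 6}` → lookup = {'item': 6}
`lookup["key"] = lookup["item"] * 2` → lookup = {'item': 6, 'key': 12}
`lookup["c"] = lookup["item"] + lookup["key"]` → lookup = {'item': 6, 'key': 12, 'c': 18}
`out = lookup["c"]` → out = 18
So out = 18

Answer: 18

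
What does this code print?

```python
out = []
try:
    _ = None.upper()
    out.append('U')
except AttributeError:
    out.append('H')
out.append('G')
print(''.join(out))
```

Execution trace: 'H' (except AttributeError) → 'G' (after the try/except). Output: HG

Answer: HG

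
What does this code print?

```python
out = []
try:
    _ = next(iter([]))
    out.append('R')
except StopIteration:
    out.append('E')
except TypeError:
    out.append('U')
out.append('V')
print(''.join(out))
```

Execution trace: 'E' (except StopIteration) → 'V' (after the try/except). Output: EV

Answer: EV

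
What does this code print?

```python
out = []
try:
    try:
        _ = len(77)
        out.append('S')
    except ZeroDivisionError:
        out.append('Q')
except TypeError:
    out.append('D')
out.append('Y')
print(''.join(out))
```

Execution trace: 'D' (outer except TypeError) → 'Y' (after the try/except). Output: DY

Answer: DY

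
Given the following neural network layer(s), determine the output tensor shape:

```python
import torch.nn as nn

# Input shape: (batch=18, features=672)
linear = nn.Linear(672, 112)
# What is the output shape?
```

Input: (18, 672) -> Output: (18, 112)

Answer: (18, 112)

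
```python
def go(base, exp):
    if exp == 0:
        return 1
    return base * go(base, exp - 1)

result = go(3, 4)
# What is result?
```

go(3, 4) = 3 * 3 * 3 * 3 = 81

Answer: 81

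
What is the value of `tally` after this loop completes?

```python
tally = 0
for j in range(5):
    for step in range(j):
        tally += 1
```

Triangle number: 0+1+2+...+4
`tally` takes the values: 0 → 1 → 2 → 3 → 4 → 5 → 6 → 7 → 8 → 9 → 10

Answer: 10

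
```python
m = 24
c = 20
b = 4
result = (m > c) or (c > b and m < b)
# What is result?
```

Trace:
`m = 24` → m = 24
`c = 20` → c = 20
`b = 4` → b = 4
`result = (m > c) or (c > b and m < b)` → result = True
So result = True

Answer: True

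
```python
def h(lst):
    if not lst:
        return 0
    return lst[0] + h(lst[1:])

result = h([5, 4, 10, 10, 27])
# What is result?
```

5 + 4 + 10 + 10 + 27 + 0 = 56

Answer: 56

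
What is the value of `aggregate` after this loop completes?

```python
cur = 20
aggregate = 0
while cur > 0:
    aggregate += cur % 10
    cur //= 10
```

Sum digits of 20
`aggregate` takes the values: 0 → 2

Answer: 2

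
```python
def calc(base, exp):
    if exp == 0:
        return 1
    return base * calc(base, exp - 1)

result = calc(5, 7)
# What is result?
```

calc(5, 7) = 5 * 5 * 5 * 5 * 5 * 5 * 5 = 78125

Answer: 78125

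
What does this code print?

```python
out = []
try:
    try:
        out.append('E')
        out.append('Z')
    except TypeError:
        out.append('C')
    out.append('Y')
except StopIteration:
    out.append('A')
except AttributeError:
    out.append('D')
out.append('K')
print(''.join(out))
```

Execution trace: 'E' (inner try body) → 'Z' (inner try body, no exception) → 'Y' (try body, no exception) → 'K' (after the try/except). Output: EZYK

Answer: EZYK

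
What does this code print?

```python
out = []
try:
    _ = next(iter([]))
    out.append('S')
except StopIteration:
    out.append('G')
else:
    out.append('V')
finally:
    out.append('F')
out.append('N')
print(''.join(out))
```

Execution trace: 'G' (except StopIteration) → 'F' (finally) → 'N' (after the try/except). Output: GFN

Answer: GFN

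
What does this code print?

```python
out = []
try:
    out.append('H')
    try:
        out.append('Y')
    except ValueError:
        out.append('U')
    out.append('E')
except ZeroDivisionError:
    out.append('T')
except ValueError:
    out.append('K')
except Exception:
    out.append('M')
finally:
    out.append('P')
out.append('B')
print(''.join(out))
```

Execution trace: 'H' (try body) → 'Y' (inner try body, no exception) → 'E' (try body, no exception) → 'P' (finally) → 'B' (after the try/except). Output: HYEPB

Answer: HYEPB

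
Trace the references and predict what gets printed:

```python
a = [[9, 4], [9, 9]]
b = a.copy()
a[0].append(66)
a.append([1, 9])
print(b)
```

Key concept: shallow copy with nested lists.
Step by step:
`a = [[9, 4], [9, 9]]` → a = [[9, 4], [9, 9]]
`b = a.copy()` → b = [[9, 4], [9, 9]]
`a[0].append(66)` → a = [[9, 4, 66], [9, 9]]; b = [[9, 4, 66], [9, 9]]
`a.append([1, 9])` → a = [[9, 4, 66], [9, 9], [1, 9]]
`print(b)` → prints [[9, 4, 66], [9, 9]]

Answer: [[9, 4, 66], [9, 9]]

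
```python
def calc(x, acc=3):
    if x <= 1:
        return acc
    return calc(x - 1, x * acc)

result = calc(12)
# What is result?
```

Accumulator trace (n, acc): (12, 3) -> (11, 36) -> (10, 396) -> (9, 3960) -> (8, 35640) -> (7, 285120) -> (6, 1995840) -> (5, 11975040) -> (4, 59875200) -> (3, 239500800) -> (2, 718502400) -> (1, 1437004800) -> return 1437004800

Answer: 1437004800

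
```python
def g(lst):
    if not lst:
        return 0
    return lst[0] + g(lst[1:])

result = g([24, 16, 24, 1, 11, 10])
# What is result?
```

24 + 16 + 24 + 1 + 11 + 10 + 0 = 86

Answer: 86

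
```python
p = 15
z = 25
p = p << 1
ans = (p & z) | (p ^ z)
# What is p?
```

Trace:
`p = 15` → p = 15
`z = 25` → z = 25
`p = p << 1` → p = 30
`ans = (p & z) | (p ^ z)` → ans = 31
So p = 30

Answer: 30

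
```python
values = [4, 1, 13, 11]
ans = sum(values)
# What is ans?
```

Trace:
`values = [4, 1, 13, 11]` → values = [4, 1, 13, 11]
`ans = sum(values)` → ans = 29
So ans = 29

Answer: 29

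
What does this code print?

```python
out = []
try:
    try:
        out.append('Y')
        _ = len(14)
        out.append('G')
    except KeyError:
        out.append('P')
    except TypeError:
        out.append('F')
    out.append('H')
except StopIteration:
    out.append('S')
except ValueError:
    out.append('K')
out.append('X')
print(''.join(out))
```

Execution trace: 'Y' (inner try body) → 'F' (inner except TypeError) → 'H' (try body, no exception) → 'X' (after the try/except). Output: YFHX

Answer: YFHX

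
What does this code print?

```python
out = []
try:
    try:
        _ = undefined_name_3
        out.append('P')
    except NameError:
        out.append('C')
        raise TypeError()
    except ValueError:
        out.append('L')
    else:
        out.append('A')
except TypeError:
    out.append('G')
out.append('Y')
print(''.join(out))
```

Execution trace: 'C' (inner except NameError) → 'G' (outer except TypeError) → 'Y' (after the try/except). Output: CGY

Answer: CGY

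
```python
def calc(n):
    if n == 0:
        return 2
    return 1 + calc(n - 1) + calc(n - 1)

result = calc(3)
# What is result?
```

calc(n) = 1 + 2·calc(n-1), calc(0)=2. Closed form: (2+1)·2^3 - 1 = 23.

Answer: 23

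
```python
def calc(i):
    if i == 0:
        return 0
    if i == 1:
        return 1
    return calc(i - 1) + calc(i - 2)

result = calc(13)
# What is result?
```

Build up from base cases: calc(0)=0, calc(1)=1, calc(2)=1, calc(3)=2, calc(4)=3, calc(5)=5, calc(6)=8, ..., calc(13)=233

Answer: 233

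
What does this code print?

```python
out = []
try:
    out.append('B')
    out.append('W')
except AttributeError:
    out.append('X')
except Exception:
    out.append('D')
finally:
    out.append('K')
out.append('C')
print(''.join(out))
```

Execution trace: 'B' (try body) → 'W' (try body, no exception) → 'K' (finally) → 'C' (after the try/except). Output: BWKC

Answer: BWKC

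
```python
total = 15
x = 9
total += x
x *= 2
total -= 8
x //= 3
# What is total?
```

Trace:
`total = 15` → total = 15
`x = 9` → x = 9
`total += x` → total = 24
`x *= 2` → x = 18
`total -= 8` → total = 16
`x //= 3` → x = 6
So total = 16

Answer: 16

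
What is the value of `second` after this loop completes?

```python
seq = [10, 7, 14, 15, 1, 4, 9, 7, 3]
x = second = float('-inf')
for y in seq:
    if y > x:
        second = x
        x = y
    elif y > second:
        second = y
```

Second largest (with repeats) in [10, 7, 14, 15, 1, 4, 9, 7, 3]
`second` takes the values: -inf → 7 → 10 → 14

Answer: 14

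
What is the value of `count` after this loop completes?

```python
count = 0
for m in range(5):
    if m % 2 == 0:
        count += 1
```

Count numbers divisible by 2 in range(5)
`count` takes the values: 0 → 1 → 2 → 3

Answer: 3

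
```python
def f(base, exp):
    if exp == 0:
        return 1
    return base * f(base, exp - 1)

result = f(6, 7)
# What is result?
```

f(6, 7) = 6 * 6 * 6 * 6 * 6 * 6 * 6 = 279936

Answer: 279936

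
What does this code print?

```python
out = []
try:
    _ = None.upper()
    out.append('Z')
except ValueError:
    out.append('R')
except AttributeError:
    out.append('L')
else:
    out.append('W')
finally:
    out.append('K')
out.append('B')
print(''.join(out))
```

Execution trace: 'L' (except AttributeError) → 'K' (finally) → 'B' (after the try/except). Output: LKB

Answer: LKB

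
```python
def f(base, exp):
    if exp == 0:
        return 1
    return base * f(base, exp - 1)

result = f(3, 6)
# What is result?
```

f(3, 6) = 3 * 3 * 3 * 3 * 3 * 3 = 729

Answer: 729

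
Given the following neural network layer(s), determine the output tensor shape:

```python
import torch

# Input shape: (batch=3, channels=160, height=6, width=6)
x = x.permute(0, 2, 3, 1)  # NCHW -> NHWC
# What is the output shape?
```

Input: (3, 160, 6, 6) -> Output: (3, 6, 6, 160)

Answer: (3, 6, 6, 160)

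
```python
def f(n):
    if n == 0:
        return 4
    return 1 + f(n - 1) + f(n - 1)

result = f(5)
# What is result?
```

f(n) = 1 + 2·f(n-1), f(0)=4. Closed form: (4+1)·2^5 - 1 = 159.

Answer: 159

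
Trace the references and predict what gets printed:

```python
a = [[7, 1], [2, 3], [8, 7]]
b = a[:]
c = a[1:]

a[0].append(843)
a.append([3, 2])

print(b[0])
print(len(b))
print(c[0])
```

Key concept: slice with nested mutation.
Step by step:
`a = [[7, 1], [2, 3], [8, 7]]` → a = [[7, 1], [2, 3], [8, 7]]
`b = a[:]` → b = [[7, 1], [2, 3], [8, 7]]
`c = a[1:]` → c = [[2, 3], [8, 7]]
`a[0].append(843)` → a = [[7, 1, 843], [2, 3], [8, 7]]; b = [[7, 1, 843], [2, 3], [8, 7]]
`a.append([3, 2])` → a = [[7, 1, 843], [2, 3], [8, 7], [3, 2]]
`print(b[0])` → prints [7, 1, 843]
`print(len(b))` → prints 3
`print(c[0])` → prints [2, 3]

Answer:
[7, 1, 843]
3
[2, 3]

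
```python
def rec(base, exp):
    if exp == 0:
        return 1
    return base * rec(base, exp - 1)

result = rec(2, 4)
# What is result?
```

rec(2, 4) = 2 * 2 * 2 * 2 = 16

Answer: 16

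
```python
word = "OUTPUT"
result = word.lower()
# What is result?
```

Trace:
`word = "OUTPUT"` → word = 'OUTPUT'
`result = word.lower()` → result = 'output'
So result = 'output'

Answer: 'output'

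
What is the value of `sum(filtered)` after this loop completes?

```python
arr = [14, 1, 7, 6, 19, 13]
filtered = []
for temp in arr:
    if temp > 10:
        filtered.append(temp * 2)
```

Sum of doubled values > 10
`filtered` takes the values: [] → [28] → [28, 38] → [28, 38, 26]
So `sum(filtered)` = 92

Answer: 92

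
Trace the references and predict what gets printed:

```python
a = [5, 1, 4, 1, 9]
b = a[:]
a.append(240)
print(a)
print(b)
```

Key concept: slice [:] creates copy.
Step by step:
`a = [5, 1, 4, 1, 9]` → a = [5, 1, 4, 1, 9]
`b = a[:]` → b = [5, 1, 4, 1, 9]
`a.append(240)` → a = [5, 1, 4, 1, 9, 240]
`print(a)` → prints [5, 1, 4, 1, 9, 240]
`print(b)` → prints [5, 1, 4, 1, 9]

Answer:
[5, 1, 4, 1, 9, 240]
[5, 1, 4, 1, 9]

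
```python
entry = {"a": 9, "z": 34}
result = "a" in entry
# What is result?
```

Trace:
`entry = {"a": 9, "z": 34}` → entry = {'a': 9, 'z': 34}
`result = "a" in entry` → result = True
So result = True

Answer: True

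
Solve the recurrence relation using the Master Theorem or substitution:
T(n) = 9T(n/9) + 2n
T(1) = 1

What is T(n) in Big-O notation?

By Master Theorem: a=9, b=9, f(n)=2n. Since log_9(9) = 1 and f(n) = Θ(n^1), Case 2 applies. T(n) = O(n log n).

Answer: O(n log n)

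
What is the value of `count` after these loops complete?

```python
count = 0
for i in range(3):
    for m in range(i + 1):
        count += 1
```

Triangle: 1 + 2 + ... + 3
`count` takes the values: 0 → 1 → 2 → 3 → 4 → 5 → 6

Answer: 6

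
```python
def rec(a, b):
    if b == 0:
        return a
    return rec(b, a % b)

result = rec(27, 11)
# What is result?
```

rec(27, 11) -> rec(11, 5) -> rec(5, 1) -> rec(1, 0) -> 1

Answer: 1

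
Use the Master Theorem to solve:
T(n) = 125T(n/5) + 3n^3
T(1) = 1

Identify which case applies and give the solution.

a=125, b=5, f(n)=3n^3. log_5(125) = 3. Since c=3 = 3, Case 2 applies: T(n) = Θ(n^log_b(a) · log n) = O(n^3 log n).

Answer: O(n^3 log n) - Case 2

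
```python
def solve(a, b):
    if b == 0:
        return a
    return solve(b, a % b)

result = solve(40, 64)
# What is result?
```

solve(40, 64) -> solve(64, 40) -> solve(40, 24) -> solve(24, 16) -> solve(16, 8) -> solve(8, 0) -> 8

Answer: 8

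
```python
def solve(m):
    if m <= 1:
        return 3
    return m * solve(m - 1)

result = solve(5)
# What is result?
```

solve(5) = 5 * 4 * 3 * 2 * 3 = 360

Answer: 360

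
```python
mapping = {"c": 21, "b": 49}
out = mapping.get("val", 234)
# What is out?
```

Trace:
`mapping = {"c": 21, "b": 49}` → mapping = {'c': 21, 'b': 49}
`out = mapping.get("val", 234)` → out = 234
So out = 234

Answer: 234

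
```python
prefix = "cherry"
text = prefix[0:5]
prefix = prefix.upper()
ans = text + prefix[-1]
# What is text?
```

Trace:
`prefix = "cherry"` → prefix = 'cherry'
`text = prefix[0:5]` → text = 'cherr'
`prefix = prefix.upper()` → prefix = 'CHERRY'
`ans = text + prefix[-1]` → ans = 'cherrY'
So text = 'cherr'

Answer: 'cherr'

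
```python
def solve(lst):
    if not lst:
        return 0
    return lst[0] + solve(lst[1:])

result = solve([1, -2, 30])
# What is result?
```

1 + (-2) + 30 + 0 = 29

Answer: 29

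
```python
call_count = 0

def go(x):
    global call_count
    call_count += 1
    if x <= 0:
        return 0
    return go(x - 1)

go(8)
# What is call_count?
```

Linear recursion stepping by 1: 9 calls from x=8 down to ≤0.

Answer: 9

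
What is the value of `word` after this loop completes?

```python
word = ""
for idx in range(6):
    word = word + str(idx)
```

Concatenate digits 0 to 5
`word` takes the values: "" → "0" → "01" → "012" → "0123" → "01234" → "012345"

Answer: "012345"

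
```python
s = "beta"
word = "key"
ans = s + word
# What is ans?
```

Trace:
`s = "beta"` → s = 'beta'
`word = "key"` → word = 'key'
`ans = s + word` → ans = 'betakey'
So ans = 'betakey'

Answer: 'betakey'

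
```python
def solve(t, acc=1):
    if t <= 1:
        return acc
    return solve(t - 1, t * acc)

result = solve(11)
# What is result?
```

Accumulator trace (n, acc): (11, 1) -> (10, 11) -> (9, 110) -> (8, 990) -> (7, 7920) -> (6, 55440) -> (5, 332640) -> (4, 1663200) -> (3, 6652800) -> (2, 19958400) -> (1, 39916800) -> return 39916800

Answer: 39916800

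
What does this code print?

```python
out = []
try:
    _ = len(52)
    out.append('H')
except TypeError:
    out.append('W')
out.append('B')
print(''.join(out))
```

Execution trace: 'W' (except TypeError) → 'B' (after the try/except). Output: WB

Answer: WB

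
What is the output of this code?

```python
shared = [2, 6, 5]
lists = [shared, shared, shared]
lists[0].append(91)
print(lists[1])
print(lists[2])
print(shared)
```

Key concept: list of same reference.
Step by step:
`shared = [2, 6, 5]` → shared = [2, 6, 5]
`lists = [shared, shared, shared]` → lists = [[2, 6, 5], [2, 6, 5], [2, 6, 5]]
`lists[0].append(91)` → shared = [2, 6, 5, 91]; lists = [[2, 6, 5, 91], [2, 6, 5, 91], [2, 6, 5, 91]]
`print(lists[1])` → prints [2, 6, 5, 91]
`print(lists[2])` → prints [2, 6, 5, 91]
`print(shared)` → prints [2, 6, 5, 91]

Answer:
[2, 6, 5, 91]
[2, 6, 5, 91]
[2, 6, 5, 91]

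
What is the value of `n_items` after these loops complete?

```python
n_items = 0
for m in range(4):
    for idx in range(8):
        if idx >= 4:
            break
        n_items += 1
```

Inner breaks at 4, outer runs 4 times
`n_items` takes the values: 0 → 1 → 2 → 3 → 4 → 5 → 6 → 7 → 8 → 9 → 10 → 11 → 12 → 13 → 14 → 15 → 16

Answer: 16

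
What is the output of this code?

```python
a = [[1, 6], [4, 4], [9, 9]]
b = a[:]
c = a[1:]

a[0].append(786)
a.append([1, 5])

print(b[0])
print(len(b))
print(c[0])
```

Key concept: slice with nested mutation.
Step by step:
`a = [[1, 6], [4, 4], [9, 9]]` → a = [[1, 6], [4, 4], [9, 9]]
`b = a[:]` → b = [[1, 6], [4, 4], [9, 9]]
`c = a[1:]` → c = [[4, 4], [9, 9]]
`a[0].append(786)` → a = [[1, 6, 786], [4, 4], [9, 9]]; b = [[1, 6, 786], [4, 4], [9, 9]]
`a.append([1, 5])` → a = [[1, 6, 786], [4, 4], [9, 9], [1, 5]]
`print(b[0])` → prints [1, 6, 786]
`print(len(b))` → prints 3
`print(c[0])` → prints [4, 4]

Answer:
[1, 6, 786]
3
[4, 4]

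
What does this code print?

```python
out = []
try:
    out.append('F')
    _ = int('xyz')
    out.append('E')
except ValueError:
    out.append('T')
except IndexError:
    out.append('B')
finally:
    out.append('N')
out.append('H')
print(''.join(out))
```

Execution trace: 'F' (try body) → 'T' (except ValueError) → 'N' (finally) → 'H' (after the try/except). Output: FTNH

Answer: FTNH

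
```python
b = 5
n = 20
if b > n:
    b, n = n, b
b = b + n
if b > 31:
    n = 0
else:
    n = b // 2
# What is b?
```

Trace:
`b = 5` → b = 5
`n = 20` → n = 20
`if b > n: ...` → b > n is False → no variable changes
`b = b + n` → b = 25
`if b > 31: ...` → b > 31 is False, take else branch → n = 12
So b = 25

Answer: 25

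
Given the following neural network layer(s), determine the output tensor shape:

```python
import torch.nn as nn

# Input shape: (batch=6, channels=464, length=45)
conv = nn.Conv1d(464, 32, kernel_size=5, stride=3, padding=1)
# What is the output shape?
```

Input: (6, 464, 45) -> Output: (6, 32, 15)

Answer: (6, 32, 15)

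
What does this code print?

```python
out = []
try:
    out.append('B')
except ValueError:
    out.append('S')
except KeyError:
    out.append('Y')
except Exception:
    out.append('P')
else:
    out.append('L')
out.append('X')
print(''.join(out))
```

Execution trace: 'B' (try body, no exception) → 'L' (else) → 'X' (after the try/except). Output: BLX

Answer: BLX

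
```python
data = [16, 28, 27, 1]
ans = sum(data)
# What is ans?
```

Trace:
`data = [16, 28, 27, 1]` → data = [16, 28, 27, 1]
`ans = sum(data)` → ans = 72
So ans = 72

Answer: 72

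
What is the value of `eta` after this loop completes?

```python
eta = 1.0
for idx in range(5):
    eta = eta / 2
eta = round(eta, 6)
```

Halving LR 5 times: 1 / 2^5
`eta` takes the values: 1.0 → 0.5 → 0.25 → 0.125 → 0.0625 → 0.03125

Answer: 0.03125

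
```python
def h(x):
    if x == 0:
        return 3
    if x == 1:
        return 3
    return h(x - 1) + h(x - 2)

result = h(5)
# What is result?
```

Build up from base cases: h(0)=3, h(1)=3, h(2)=6, h(3)=9, h(4)=15, h(5)=24

Answer: 24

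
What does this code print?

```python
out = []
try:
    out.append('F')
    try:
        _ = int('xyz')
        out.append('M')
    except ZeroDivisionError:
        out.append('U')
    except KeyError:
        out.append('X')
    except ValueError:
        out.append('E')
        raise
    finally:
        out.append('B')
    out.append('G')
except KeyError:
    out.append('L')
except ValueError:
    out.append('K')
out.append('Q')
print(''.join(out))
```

Execution trace: 'F' (try body) → 'E' (inner except ValueError) → 'B' (inner finally) → 'K' (except ValueError) → 'Q' (after the try/except). Output: FEBKQ

Answer: FEBKQ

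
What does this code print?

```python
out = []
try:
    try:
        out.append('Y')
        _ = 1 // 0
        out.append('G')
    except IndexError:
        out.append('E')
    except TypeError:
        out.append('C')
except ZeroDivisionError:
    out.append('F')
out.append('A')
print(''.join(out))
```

Execution trace: 'Y' (inner try body) → 'F' (outer except ZeroDivisionError) → 'A' (after the try/except). Output: YFA

Answer: YFA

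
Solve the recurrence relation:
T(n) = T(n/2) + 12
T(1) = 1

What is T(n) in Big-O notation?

Each step divides n by 2 and adds 12. After log_2(n) steps we reach T(1)=1. So T(n) = 12·log_2(n) + 1 = O(log n).

Answer: O(log n)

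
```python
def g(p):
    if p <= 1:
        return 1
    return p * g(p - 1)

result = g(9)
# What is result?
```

g(9) = 9 * 8 * 7 * 6 * 5 * 4 * 3 * 2 * 1 = 362880

Answer: 362880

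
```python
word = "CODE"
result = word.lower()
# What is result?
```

Trace:
`word = "CODE"` → word = 'CODE'
`result = word.lower()` → result = 'code'
So result = 'code'

Answer: 'code'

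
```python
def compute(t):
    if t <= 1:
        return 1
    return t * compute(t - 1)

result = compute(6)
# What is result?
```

compute(6) = 6 * 5 * 4 * 3 * 2 * 1 = 720

Answer: 720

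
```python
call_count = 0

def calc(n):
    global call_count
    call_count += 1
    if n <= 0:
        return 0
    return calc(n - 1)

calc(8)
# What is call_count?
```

Linear recursion stepping by 1: 9 calls from n=8 down to ≤0.

Answer: 9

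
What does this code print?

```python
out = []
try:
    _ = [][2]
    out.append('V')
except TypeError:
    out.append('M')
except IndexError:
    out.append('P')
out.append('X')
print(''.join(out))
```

Execution trace: 'P' (except IndexError) → 'X' (after the try/except). Output: PX

Answer: PX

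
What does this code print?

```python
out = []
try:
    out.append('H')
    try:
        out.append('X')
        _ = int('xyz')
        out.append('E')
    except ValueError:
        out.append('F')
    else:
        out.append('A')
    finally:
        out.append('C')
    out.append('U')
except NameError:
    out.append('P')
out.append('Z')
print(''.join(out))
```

Execution trace: 'H' (try body) → 'X' (inner try body) → 'F' (inner except ValueError) → 'C' (inner finally) → 'U' (try body, no exception) → 'Z' (after the try/except). Output: HXFCUZ

Answer: HXFCUZ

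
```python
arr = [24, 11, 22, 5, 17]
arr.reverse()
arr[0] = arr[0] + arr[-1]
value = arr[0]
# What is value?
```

Trace:
`arr = [24, 11, 22, 5, 17]` → arr = [24, 11, 22, 5, 17]
`arr.reverse()` → arr = [17, 5, 22, 11, 24]
`arr[0] = arr[0] + arr[-1]` → arr = [41, 5, 22, 11, 24]
`value = arr[0]` → value = 41
So value = 41

Answer: 41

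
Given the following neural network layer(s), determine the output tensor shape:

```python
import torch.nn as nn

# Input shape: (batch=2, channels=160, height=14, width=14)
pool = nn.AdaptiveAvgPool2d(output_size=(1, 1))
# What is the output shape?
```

Input: (2, 160, 14, 14) -> Output: (2, 160, 1, 1)

Answer: (2, 160, 1, 1)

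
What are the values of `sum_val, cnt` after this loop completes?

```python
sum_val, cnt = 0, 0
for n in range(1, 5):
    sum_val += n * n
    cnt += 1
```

Sum of squares and count
`sum_val, cnt` takes the values: (0, 0) → (1, 0) → (1, 1) → (5, 1) → (5, 2) → (14, 2) → (14, 3) → (30, 3) → (30, 4)

Answer: 30, 4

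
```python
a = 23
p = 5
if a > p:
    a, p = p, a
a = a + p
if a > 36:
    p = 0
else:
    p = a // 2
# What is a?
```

Trace:
`a = 23` → a = 23
`p = 5` → p = 5
`if a > p: ...` → a > p is True → a = 5; p = 23
`a = a + p` → a = 28
`if a > 36: ...` → a > 36 is False, take else branch → p = 14
So a = 28

Answer: 28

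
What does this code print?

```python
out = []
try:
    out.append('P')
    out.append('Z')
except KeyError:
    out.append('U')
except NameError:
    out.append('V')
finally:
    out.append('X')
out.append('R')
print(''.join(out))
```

Execution trace: 'P' (try body) → 'Z' (try body, no exception) → 'X' (finally) → 'R' (after the try/except). Output: PZXR

Answer: PZXR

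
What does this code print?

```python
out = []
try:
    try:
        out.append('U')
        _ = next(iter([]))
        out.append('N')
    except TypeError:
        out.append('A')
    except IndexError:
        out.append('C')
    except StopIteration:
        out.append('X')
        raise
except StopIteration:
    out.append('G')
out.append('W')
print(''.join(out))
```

Execution trace: 'U' (try body) → 'X' (except StopIteration) → 'G' (outer except StopIteration) → 'W' (after the try/except). Output: UXGW

Answer: UXGW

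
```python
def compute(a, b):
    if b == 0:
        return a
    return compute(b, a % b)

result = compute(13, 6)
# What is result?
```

compute(13, 6) -> compute(6, 1) -> compute(1, 0) -> 1

Answer: 1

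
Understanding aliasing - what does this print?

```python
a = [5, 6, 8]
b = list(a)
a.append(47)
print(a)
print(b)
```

Key concept: list() constructor creates copy.
Step by step:
`a = [5, 6, 8]` → a = [5, 6, 8]
`b = list(a)` → b = [5, 6, 8]
`a.append(47)` → a = [5, 6, 8, 47]
`print(a)` → prints [5, 6, 8, 47]
`print(b)` → prints [5, 6, 8]

Answer:
[5, 6, 8, 47]
[5, 6, 8]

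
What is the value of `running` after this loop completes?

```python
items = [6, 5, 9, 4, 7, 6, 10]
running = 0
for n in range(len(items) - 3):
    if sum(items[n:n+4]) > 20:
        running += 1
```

Count windows with sum > 20
`running` takes the values: 0 → 1 → 2 → 3 → 4

Answer: 4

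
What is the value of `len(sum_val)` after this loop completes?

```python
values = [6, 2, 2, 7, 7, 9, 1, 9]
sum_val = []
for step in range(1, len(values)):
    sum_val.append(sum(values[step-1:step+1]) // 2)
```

Number of 2-element averages
`sum_val` takes the values: [] → [4] → [4, 2] → [4, 2, 4] → [4, 2, 4, 7] → [4, 2, 4, 7, 8] → [4, 2, 4, 7, 8, 5] → [4, 2, 4, 7, 8, 5, 5]
So `len(sum_val)` = 7

Answer: 7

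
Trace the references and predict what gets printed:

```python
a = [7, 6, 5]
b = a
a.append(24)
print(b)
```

Key concept: basic list aliasing.
Step by step:
`a = [7, 6, 5]` → a = [7, 6, 5]
`b = a` → b = [7, 6, 5] (same object as a)
`a.append(24)` → a = [7, 6, 5, 24] (same object as b); b = [7, 6, 5, 24] (same object as a)
`print(b)` → prints [7, 6, 5, 24]

Answer: [7, 6, 5, 24]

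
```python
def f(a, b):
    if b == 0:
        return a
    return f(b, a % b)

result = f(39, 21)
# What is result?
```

f(39, 21) -> f(21, 18) -> f(18, 3) -> f(3, 0) -> 3

Answer: 3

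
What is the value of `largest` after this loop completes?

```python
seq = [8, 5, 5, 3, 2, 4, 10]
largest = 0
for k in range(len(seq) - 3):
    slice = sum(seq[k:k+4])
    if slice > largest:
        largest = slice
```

Max sum of 4-element window in [8, 5, 5, 3, 2, 4, 10]
`largest` takes the values: 0 → 21

Answer: 21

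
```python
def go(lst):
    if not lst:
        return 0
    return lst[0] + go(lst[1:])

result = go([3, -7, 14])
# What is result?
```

3 + (-7) + 14 + 0 = 10

Answer: 10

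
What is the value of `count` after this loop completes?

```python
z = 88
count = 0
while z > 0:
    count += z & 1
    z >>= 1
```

Count set bits in 88 (binary: 0b1011000)
`count` takes the values: 0 → 1 → 2 → 3

Answer: 3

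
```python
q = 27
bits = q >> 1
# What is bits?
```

Trace:
`q = 27` → q = 27
`bits = q >> 1` → bits = 13
So bits = 13

Answer: 13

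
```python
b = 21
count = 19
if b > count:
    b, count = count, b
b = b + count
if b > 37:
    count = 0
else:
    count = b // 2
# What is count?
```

Trace:
`b = 21` → b = 21
`count = 19` → count = 19
`if b > count: ...` → b > count is True → b = 19; count = 21
`b = b + count` → b = 40
`if b > 37: ...` → b > 37 is True → count = 0
So count = 0

Answer: 0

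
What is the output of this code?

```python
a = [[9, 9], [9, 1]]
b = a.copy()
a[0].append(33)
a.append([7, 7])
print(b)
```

Key concept: shallow copy with nested lists.
Step by step:
`a = [[9, 9], [9, 1]]` → a = [[9, 9], [9, 1]]
`b = a.copy()` → b = [[9, 9], [9, 1]]
`a[0].append(33)` → a = [[9, 9, 33], [9, 1]]; b = [[9, 9, 33], [9, 1]]
`a.append([7, 7])` → a = [[9, 9, 33], [9, 1], [7, 7]]
`print(b)` → prints [[9, 9, 33], [9, 1]]

Answer: [[9, 9, 33], [9, 1]]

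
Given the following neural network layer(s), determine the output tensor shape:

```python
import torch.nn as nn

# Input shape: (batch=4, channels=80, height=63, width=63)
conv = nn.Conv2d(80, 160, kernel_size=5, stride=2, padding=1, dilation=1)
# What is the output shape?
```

Input: (4, 80, 63, 63) -> Output: (4, 160, 31, 31)

Answer: (4, 160, 31, 31)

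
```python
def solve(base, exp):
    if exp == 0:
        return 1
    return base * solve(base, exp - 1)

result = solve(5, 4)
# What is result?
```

solve(5, 4) = 5 * 5 * 5 * 5 = 625

Answer: 625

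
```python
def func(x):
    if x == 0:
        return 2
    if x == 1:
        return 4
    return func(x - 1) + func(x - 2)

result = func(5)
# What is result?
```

Build up from base cases: func(0)=2, func(1)=4, func(2)=6, func(3)=10, func(4)=16, func(5)=26

Answer: 26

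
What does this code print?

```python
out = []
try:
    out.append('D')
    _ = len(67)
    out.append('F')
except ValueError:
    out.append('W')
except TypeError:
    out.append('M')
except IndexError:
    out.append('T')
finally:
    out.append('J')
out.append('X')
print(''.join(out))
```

Execution trace: 'D' (try body) → 'M' (except TypeError) → 'J' (finally) → 'X' (after the try/except). Output: DMJX

Answer: DMJX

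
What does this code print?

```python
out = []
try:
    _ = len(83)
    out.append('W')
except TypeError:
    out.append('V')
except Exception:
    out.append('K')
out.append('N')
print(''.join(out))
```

Execution trace: 'V' (except TypeError) → 'N' (after the try/except). Output: VN

Answer: VN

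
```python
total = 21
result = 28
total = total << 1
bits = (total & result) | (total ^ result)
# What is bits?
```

Trace:
`total = 21` → total = 21
`result = 28` → result = 28
`total = total << 1` → total = 42
`bits = (total & result) | (total ^ result)` → bits = 62
So bits = 62

Answer: 62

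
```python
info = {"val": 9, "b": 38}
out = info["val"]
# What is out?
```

Trace:
`info = {"val": 9, "b": 38}` → info = {'val': 9, 'b': 38}
`out = info["val"]` → out = 9
So out = 9

Answer: 9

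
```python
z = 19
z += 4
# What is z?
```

Trace:
`z = 19` → z = 19
`z += 4` → z = 23
So z = 23

Answer: 23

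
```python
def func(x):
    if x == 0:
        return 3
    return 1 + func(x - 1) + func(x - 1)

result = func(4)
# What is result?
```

func(x) = 1 + 2·func(x-1), func(0)=3. Closed form: (3+1)·2^4 - 1 = 63.

Answer: 63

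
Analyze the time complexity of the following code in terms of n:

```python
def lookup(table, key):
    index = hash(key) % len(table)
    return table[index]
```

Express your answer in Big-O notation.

This is Hash table lookup (average case). Time complexity: O(1).

Answer: O(1)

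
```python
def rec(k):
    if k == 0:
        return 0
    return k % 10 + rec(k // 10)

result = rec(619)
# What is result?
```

Sum of digits of 619: 9 + 1 + 6 = 16

Answer: 16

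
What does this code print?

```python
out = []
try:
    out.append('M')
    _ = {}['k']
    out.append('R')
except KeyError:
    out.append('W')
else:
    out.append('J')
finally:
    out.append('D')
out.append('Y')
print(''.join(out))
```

Execution trace: 'M' (try body) → 'W' (except KeyError) → 'D' (finally) → 'Y' (after the try/except). Output: MWDY

Answer: MWDY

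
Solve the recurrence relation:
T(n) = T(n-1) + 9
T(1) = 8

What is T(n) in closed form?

Unrolling: T(n) = T(1) + 9·(n-1) = 8 + 9(n-1) = 9n - 1.

Answer: T(n) = 9n - 1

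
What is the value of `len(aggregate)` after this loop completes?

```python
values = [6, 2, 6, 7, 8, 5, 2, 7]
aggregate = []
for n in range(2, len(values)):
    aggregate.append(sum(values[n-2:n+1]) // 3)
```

Number of 3-element averages
`aggregate` takes the values: [] → [4] → [4, 5] → [4, 5, 7] → [4, 5, 7, 6] → [4, 5, 7, 6, 5] → [4, 5, 7, 6, 5, 4]
So `len(aggregate)` = 6

Answer: 6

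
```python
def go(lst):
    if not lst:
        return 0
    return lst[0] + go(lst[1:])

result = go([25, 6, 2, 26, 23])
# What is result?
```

25 + 6 + 2 + 26 + 23 + 0 = 82

Answer: 82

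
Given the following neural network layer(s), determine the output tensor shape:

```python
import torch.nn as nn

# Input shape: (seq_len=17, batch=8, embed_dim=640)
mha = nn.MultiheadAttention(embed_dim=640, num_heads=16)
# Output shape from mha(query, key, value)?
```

Input: (17, 8, 640) -> Output: (17, 8, 640)

Answer: (17, 8, 640)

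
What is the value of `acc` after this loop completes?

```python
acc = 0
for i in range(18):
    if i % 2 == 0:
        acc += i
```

Sum of even numbers 0 to 17
`acc` takes the values: 0 → 2 → 6 → 12 → 20 → 30 → 42 → 56 → 72

Answer: 72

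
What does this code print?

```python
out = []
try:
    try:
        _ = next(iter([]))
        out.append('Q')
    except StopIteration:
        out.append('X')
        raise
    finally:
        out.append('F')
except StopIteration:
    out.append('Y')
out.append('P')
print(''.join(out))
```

Execution trace: 'X' (inner except StopIteration) → 'F' (inner finally) → 'Y' (outer except StopIteration) → 'P' (after the try/except). Output: XFYP

Answer: XFYP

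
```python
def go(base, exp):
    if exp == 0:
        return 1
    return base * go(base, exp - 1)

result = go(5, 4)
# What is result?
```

go(5, 4) = 5 * 5 * 5 * 5 = 625

Answer: 625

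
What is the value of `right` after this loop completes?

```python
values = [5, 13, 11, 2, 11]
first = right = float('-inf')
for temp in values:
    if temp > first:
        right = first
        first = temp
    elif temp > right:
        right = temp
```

Second largest (with repeats) in [5, 13, 11, 2, 11]
`right` takes the values: -inf → 5 → 11

Answer: 11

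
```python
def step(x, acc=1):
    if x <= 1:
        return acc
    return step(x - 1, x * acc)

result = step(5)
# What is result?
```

Accumulator trace (n, acc): (5, 1) -> (4, 5) -> (3, 20) -> (2, 60) -> (1, 120) -> return 120

Answer: 120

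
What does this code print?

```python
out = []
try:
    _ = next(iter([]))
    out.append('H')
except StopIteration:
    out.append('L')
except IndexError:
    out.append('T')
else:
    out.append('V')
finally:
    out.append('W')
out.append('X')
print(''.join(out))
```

Execution trace: 'L' (except StopIteration) → 'W' (finally) → 'X' (after the try/except). Output: LWX

Answer: LWX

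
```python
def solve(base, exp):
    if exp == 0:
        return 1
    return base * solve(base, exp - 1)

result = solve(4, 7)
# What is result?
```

solve(4, 7) = 4 * 4 * 4 * 4 * 4 * 4 * 4 = 16384

Answer: 16384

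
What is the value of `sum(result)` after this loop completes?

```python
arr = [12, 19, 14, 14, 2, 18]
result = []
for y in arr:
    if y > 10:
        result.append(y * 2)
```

Sum of doubled values > 10
`result` takes the values: [] → [24] → [24, 38] → [24, 38, 28] → [24, 38, 28, 28] → [24, 38, 28, 28, 36]
So `sum(result)` = 154

Answer: 154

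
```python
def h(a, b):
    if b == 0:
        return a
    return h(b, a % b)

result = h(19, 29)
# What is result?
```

h(19, 29) -> h(29, 19) -> h(19, 10) -> h(10, 9) -> h(9, 1) -> h(1, 0) -> 1

Answer: 1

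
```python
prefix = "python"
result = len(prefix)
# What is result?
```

Trace:
`prefix = "python"` → prefix = 'python'
`result = len(prefix)` → result = 6
So result = 6

Answer: 6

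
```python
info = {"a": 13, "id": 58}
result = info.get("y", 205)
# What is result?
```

Trace:
`info = {"a": 13, "id": 58}` → info = {'a': 13, 'id': 58}
`result = info.get("y", 205)` → result = 205
So result = 205

Answer: 205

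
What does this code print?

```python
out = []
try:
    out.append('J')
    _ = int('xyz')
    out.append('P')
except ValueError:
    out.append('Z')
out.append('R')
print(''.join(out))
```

Execution trace: 'J' (try body) → 'Z' (except ValueError) → 'R' (after the try/except). Output: JZR

Answer: JZR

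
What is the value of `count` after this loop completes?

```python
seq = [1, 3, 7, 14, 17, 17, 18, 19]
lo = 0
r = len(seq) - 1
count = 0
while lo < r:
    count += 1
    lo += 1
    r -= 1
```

Iterations until pointers meet (list length 8)
`count` takes the values: 0 → 1 → 2 → 3 → 4

Answer: 4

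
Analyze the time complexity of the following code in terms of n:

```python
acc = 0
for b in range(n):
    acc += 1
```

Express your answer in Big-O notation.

Each loop level contributes: n. Multiplying the contributions gives O(n).

Answer: O(n)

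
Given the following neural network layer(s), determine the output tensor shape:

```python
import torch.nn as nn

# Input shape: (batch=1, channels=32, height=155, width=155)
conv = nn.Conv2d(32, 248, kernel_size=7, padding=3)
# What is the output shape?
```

Input: (1, 32, 155, 155) -> Output: (1, 248, 155, 155)

Answer: (1, 248, 155, 155)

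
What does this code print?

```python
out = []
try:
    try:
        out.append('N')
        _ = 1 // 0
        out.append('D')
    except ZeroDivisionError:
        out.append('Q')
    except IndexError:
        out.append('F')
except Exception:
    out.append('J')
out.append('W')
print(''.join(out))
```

Execution trace: 'N' (inner try body) → 'Q' (inner except ZeroDivisionError) → 'W' (after the try/except). Output: NQW

Answer: NQW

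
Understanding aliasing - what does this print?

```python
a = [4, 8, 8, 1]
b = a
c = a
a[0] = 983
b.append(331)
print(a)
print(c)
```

Key concept: multiple aliases.
Step by step:
`a = [4, 8, 8, 1]` → a = [4, 8, 8, 1]
`b = a` → b = [4, 8, 8, 1] (same object as a)
`c = a` → c = [4, 8, 8, 1] (same object as a, b)
`a[0] = 983` → a = [983, 8, 8, 1] (same object as b, c); b = [983, 8, 8, 1] (same object as a, c); c = [983, 8, 8, 1] (same object as a, b)
`b.append(331)` → a = [983, 8, 8, 1, 331] (same object as b, c); b = [983, 8, 8, 1, 331] (same object as a, c); c = [983, 8, 8, 1, 331] (same object as a, b)
`print(a)` → prints [983, 8, 8, 1, 331]
`print(c)` → prints [983, 8, 8, 1, 331]

Answer:
[983, 8, 8, 1, 331]
[983, 8, 8, 1, 331]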